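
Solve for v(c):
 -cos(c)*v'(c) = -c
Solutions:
 v(c) = C1 + Integral(c/cos(c), c)


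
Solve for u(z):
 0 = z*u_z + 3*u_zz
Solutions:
 u(z) = C1 + C2*erf(sqrt(6)*z/6)


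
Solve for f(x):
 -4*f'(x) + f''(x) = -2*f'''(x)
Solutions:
 f(x) = C1 + C2*exp(x*(-1 + sqrt(33))/4) + C3*exp(-x*(1 + sqrt(33))/4)


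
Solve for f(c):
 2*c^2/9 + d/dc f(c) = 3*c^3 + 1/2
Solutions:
 f(c) = C1 + 3*c^4/4 - 2*c^3/27 + c/2


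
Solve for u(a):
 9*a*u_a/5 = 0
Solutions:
 u(a) = C1


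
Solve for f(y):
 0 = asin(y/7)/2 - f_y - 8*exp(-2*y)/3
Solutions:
 f(y) = C1 + y*asin(y/7)/2 + sqrt(49 - y^2)/2 + 4*exp(-2*y)/3


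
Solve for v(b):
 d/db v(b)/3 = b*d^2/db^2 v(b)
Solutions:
 v(b) = C1 + C2*b^(4/3)


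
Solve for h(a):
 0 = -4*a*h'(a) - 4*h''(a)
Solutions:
 h(a) = C1 + C2*erf(sqrt(2)*a/2)


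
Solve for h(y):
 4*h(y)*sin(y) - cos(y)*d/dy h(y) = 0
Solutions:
 h(y) = C1/cos(y)^4


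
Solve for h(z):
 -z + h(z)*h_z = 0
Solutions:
 h(z) = -sqrt(C1 + z^2)
 h(z) = sqrt(C1 + z^2)


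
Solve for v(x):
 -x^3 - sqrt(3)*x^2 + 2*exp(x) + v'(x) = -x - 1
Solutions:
 v(x) = C1 + x^4/4 + sqrt(3)*x^3/3 - x^2/2 - x - 2*exp(x)


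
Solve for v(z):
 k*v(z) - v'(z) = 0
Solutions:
 v(z) = C1*exp(k*z)


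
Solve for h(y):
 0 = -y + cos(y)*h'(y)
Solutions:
 h(y) = C1 + Integral(y/cos(y), y)


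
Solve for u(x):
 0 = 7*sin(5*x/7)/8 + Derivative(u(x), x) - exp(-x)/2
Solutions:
 u(x) = C1 + 49*cos(5*x/7)/40 - exp(-x)/2


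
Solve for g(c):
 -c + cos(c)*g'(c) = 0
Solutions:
 g(c) = C1 + Integral(c/cos(c), c)


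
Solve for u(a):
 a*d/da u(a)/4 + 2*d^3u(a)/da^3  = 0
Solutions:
 u(a) = C1 + Integral(C2*airyai(-a/2) + C3*airybi(-a/2), a)


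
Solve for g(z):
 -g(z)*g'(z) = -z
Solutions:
 g(z) = -sqrt(C1 + z^2)
 g(z) = sqrt(C1 + z^2)


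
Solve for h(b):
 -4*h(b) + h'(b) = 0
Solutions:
 h(b) = C1*exp(4*b)


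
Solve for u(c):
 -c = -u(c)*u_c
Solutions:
 u(c) = -sqrt(C1 + c^2)
 u(c) = sqrt(C1 + c^2)


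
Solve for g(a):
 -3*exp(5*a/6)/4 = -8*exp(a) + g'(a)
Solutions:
 g(a) = C1 - 9*exp(5*a/6)/10 + 8*exp(a)


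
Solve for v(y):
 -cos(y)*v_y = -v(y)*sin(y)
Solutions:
 v(y) = C1/cos(y)


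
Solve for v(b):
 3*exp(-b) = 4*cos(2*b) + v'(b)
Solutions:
 v(b) = C1 - 2*sin(2*b) - 3*exp(-b)


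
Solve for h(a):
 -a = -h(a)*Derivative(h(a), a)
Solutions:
 h(a) = -sqrt(C1 + a^2)
 h(a) = sqrt(C1 + a^2)


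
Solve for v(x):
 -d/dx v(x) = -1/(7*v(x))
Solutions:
 v(x) = -sqrt(C1 + 14*x)/7
 v(x) = sqrt(C1 + 14*x)/7


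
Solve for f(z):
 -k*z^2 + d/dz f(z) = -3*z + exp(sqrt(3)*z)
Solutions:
 f(z) = C1 + k*z^3/3 - 3*z^2/2 + sqrt(3)*exp(sqrt(3)*z)/3


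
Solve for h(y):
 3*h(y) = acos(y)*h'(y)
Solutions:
 h(y) = C1*exp(3*Integral(1/acos(y), y))


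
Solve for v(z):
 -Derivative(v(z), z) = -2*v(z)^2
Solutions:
 v(z) = -1/(C1 + 2*z)


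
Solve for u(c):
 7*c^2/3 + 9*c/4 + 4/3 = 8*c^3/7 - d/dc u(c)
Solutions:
 u(c) = C1 + 2*c^4/7 - 7*c^3/9 - 9*c^2/8 - 4*c/3


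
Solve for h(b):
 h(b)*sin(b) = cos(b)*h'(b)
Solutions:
 h(b) = C1/cos(b)


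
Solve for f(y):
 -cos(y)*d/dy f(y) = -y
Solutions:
 f(y) = C1 + Integral(y/cos(y), y)


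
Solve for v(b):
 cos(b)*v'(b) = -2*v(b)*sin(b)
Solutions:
 v(b) = C1*cos(b)^2


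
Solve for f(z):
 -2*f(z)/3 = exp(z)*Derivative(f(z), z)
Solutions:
 f(z) = C1*exp(2*exp(-z)/3)


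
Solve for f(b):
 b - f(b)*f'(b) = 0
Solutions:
 f(b) = -sqrt(C1 + b^2)
 f(b) = sqrt(C1 + b^2)


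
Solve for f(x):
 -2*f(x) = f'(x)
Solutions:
 f(x) = C1*exp(-2*x)


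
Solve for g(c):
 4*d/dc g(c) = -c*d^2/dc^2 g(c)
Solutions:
 g(c) = C1 + C2/c^3


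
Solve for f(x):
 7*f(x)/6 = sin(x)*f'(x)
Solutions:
 f(x) = C1*(cos(x) - 1)^(7/12)/(cos(x) + 1)^(7/12)


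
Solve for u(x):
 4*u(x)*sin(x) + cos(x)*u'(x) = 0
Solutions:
 u(x) = C1*cos(x)^4


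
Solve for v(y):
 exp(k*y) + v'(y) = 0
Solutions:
 v(y) = C1 - exp(k*y)/k


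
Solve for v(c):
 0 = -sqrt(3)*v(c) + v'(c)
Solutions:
 v(c) = C1*exp(sqrt(3)*c)


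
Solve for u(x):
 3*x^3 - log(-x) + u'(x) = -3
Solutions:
 u(x) = C1 - 3*x^4/4 + x*log(-x) - 4*x


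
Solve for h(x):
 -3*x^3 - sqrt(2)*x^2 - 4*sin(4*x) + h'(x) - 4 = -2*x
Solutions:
 h(x) = C1 + 3*x^4/4 + sqrt(2)*x^3/3 - x^2 + 4*x - cos(4*x)


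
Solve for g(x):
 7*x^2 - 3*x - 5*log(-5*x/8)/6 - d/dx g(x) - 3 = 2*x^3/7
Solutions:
 g(x) = C1 - x^4/14 + 7*x^3/3 - 3*x^2/2 - 5*x*log(-x)/6 + x*(-13 - 5*log(5) + 15*log(2))/6


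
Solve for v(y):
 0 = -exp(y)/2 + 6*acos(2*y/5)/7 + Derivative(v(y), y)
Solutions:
 v(y) = C1 - 6*y*acos(2*y/5)/7 + 3*sqrt(25 - 4*y^2)/7 + exp(y)/2


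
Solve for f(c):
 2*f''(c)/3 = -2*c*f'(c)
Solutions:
 f(c) = C1 + C2*erf(sqrt(6)*c/2)


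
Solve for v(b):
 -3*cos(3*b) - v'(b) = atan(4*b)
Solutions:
 v(b) = C1 - b*atan(4*b) + log(16*b^2 + 1)/8 - sin(3*b)


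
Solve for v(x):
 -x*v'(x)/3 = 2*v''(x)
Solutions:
 v(x) = C1 + C2*erf(sqrt(3)*x/6)


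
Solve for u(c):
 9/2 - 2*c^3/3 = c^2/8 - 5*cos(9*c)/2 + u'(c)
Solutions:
 u(c) = C1 - c^4/6 - c^3/24 + 9*c/2 + 5*sin(9*c)/18


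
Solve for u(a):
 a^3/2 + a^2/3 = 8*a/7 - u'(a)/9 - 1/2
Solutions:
 u(a) = C1 - 9*a^4/8 - a^3 + 36*a^2/7 - 9*a/2


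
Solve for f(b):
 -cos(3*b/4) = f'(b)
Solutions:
 f(b) = C1 - 4*sin(3*b/4)/3


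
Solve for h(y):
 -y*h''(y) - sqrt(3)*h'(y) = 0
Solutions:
 h(y) = C1 + C2*y^(1 - sqrt(3))


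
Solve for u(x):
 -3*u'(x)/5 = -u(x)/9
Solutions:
 u(x) = C1*exp(5*x/27)


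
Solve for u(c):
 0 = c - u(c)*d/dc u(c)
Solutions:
 u(c) = -sqrt(C1 + c^2)
 u(c) = sqrt(C1 + c^2)


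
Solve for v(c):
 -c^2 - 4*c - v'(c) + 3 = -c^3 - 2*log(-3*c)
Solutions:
 v(c) = C1 + c^4/4 - c^3/3 - 2*c^2 + 2*c*log(-c) + c*(1 + 2*log(3))


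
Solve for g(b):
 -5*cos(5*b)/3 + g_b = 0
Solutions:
 g(b) = C1 + sin(5*b)/3


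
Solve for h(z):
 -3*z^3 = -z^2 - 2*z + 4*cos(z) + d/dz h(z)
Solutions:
 h(z) = C1 - 3*z^4/4 + z^3/3 + z^2 - 4*sin(z)


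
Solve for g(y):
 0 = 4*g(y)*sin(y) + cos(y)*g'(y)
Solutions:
 g(y) = C1*cos(y)^4


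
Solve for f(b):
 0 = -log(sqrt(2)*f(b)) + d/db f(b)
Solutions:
 -2*Integral(1/(2*log(_y) + log(2)), (_y, f(b))) = C1 - b


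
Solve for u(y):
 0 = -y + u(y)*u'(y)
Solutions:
 u(y) = -sqrt(C1 + y^2)
 u(y) = sqrt(C1 + y^2)


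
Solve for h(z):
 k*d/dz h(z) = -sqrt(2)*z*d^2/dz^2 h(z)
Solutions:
 h(z) = C1 + z^(-sqrt(2)*re(k)/2 + 1)*(C2*sin(sqrt(2)*log(z)*Abs(im(k))/2) + C3*cos(sqrt(2)*log(z)*im(k)/2))


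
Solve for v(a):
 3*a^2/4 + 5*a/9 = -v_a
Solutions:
 v(a) = C1 - a^3/4 - 5*a^2/18


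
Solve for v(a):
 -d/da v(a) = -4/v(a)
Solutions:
 v(a) = -sqrt(C1 + 8*a)
 v(a) = sqrt(C1 + 8*a)


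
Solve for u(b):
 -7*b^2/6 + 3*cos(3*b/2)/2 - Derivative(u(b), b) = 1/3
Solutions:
 u(b) = C1 - 7*b^3/18 - b/3 + sin(3*b/2)


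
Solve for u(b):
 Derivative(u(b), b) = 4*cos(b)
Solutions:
 u(b) = C1 + 4*sin(b)


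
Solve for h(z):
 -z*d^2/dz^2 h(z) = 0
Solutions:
 h(z) = C1 + C2*z


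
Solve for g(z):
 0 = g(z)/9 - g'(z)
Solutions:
 g(z) = C1*exp(z/9)


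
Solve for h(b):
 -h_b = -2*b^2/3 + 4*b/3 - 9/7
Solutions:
 h(b) = C1 + 2*b^3/9 - 2*b^2/3 + 9*b/7


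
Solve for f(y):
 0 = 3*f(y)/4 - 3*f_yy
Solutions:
 f(y) = C1*exp(-y/2) + C2*exp(y/2)


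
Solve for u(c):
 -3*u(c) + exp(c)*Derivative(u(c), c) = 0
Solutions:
 u(c) = C1*exp(-3*exp(-c))


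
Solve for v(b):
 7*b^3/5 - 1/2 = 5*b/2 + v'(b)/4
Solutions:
 v(b) = C1 + 7*b^4/5 - 5*b^2 - 2*b


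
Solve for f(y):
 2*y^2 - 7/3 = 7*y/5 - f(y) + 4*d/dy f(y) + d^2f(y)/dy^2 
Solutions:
 f(y) = C1*exp(y*(-2 + sqrt(5))) + C2*exp(-y*(2 + sqrt(5))) - 2*y^2 - 73*y/5 - 901/15


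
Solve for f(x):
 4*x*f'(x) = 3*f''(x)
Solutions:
 f(x) = C1 + C2*erfi(sqrt(6)*x/3)


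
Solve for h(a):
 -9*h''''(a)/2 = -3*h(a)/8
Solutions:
 h(a) = C1*exp(-sqrt(2)*3^(3/4)*a/6) + C2*exp(sqrt(2)*3^(3/4)*a/6) + C3*sin(sqrt(2)*3^(3/4)*a/6) + C4*cos(sqrt(2)*3^(3/4)*a/6)


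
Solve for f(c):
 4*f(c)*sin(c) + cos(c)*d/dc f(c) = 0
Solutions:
 f(c) = C1*cos(c)^4


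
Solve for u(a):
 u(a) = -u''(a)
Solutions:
 u(a) = C1*sin(a) + C2*cos(a)


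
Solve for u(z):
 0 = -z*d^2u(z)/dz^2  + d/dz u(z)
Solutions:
 u(z) = C1 + C2*z^2


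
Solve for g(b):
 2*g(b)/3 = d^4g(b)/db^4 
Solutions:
 g(b) = C1*exp(-2^(1/4)*3^(3/4)*b/3) + C2*exp(2^(1/4)*3^(3/4)*b/3) + C3*sin(2^(1/4)*3^(3/4)*b/3) + C4*cos(2^(1/4)*3^(3/4)*b/3)


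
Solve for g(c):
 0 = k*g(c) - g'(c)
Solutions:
 g(c) = C1*exp(c*k)


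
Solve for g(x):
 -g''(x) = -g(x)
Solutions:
 g(x) = C1*exp(-x) + C2*exp(x)


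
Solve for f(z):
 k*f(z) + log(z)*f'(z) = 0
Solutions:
 f(z) = C1*exp(-k*li(z))


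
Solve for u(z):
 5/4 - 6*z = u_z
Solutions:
 u(z) = C1 - 3*z^2 + 5*z/4


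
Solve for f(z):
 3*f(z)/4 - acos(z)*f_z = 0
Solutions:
 f(z) = C1*exp(3*Integral(1/acos(z), z)/4)


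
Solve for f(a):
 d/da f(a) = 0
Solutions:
 f(a) = C1


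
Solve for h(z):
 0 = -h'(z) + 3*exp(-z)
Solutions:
 h(z) = C1 - 3*exp(-z)


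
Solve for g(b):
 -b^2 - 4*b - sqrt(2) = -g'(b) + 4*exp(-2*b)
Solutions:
 g(b) = C1 + b^3/3 + 2*b^2 + sqrt(2)*b - 2*exp(-2*b)


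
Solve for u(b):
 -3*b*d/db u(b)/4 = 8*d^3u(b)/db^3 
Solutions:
 u(b) = C1 + Integral(C2*airyai(-6^(1/3)*b/4) + C3*airybi(-6^(1/3)*b/4), b)


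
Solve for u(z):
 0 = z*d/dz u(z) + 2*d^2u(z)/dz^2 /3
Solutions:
 u(z) = C1 + C2*erf(sqrt(3)*z/2)


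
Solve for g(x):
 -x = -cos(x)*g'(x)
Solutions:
 g(x) = C1 + Integral(x/cos(x), x)


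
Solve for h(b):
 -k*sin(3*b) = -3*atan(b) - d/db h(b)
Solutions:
 h(b) = C1 - 3*b*atan(b) - k*cos(3*b)/3 + 3*log(b^2 + 1)/2


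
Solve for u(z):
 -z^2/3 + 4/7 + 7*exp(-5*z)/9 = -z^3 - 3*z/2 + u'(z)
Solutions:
 u(z) = C1 + z^4/4 - z^3/9 + 3*z^2/4 + 4*z/7 - 7*exp(-5*z)/45


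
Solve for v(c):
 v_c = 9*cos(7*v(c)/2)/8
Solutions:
 -9*c/8 - log(sin(7*v(c)/2) - 1)/7 + log(sin(7*v(c)/2) + 1)/7 = C1


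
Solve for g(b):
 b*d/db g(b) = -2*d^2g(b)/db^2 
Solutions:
 g(b) = C1 + C2*erf(b/2)


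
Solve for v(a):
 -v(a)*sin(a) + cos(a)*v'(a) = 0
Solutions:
 v(a) = C1/cos(a)


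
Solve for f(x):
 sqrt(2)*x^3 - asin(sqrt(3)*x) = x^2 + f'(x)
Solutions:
 f(x) = C1 + sqrt(2)*x^4/4 - x^3/3 - x*asin(sqrt(3)*x) - sqrt(3)*sqrt(1 - 3*x^2)/3


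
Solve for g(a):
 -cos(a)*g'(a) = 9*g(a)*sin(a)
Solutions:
 g(a) = C1*cos(a)^9


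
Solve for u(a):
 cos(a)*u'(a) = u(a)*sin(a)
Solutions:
 u(a) = C1/cos(a)


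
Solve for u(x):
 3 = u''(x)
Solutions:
 u(x) = C1 + C2*x + 3*x^2/2


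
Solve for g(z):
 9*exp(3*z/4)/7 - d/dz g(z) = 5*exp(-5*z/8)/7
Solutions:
 g(z) = C1 + 12*exp(3*z/4)/7 + 8*exp(-5*z/8)/7


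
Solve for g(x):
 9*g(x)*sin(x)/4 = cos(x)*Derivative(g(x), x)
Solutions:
 g(x) = C1/cos(x)^(9/4)


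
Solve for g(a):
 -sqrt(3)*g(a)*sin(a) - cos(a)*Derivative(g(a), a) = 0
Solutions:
 g(a) = C1*cos(a)^(sqrt(3))


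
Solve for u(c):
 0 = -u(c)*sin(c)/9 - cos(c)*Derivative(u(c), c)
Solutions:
 u(c) = C1*cos(c)^(1/9)


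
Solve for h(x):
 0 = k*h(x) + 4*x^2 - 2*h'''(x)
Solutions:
 h(x) = C1*exp(2^(2/3)*k^(1/3)*x/2) + C2*exp(2^(2/3)*k^(1/3)*x*(-1 + sqrt(3)*I)/4) + C3*exp(-2^(2/3)*k^(1/3)*x*(1 + sqrt(3)*I)/4) - 4*x^2/k


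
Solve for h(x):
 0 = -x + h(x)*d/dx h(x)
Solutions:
 h(x) = -sqrt(C1 + x^2)
 h(x) = sqrt(C1 + x^2)


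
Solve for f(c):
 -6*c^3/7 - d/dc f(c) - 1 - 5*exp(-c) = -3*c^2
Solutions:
 f(c) = C1 - 3*c^4/14 + c^3 - c + 5*exp(-c)


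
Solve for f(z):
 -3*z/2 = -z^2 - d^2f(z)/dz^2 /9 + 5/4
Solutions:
 f(z) = C1 + C2*z - 3*z^4/4 + 9*z^3/4 + 45*z^2/8


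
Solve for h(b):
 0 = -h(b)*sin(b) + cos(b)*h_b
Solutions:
 h(b) = C1/cos(b)


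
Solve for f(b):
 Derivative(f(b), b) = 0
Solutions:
 f(b) = C1


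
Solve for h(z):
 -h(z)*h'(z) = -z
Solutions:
 h(z) = -sqrt(C1 + z^2)
 h(z) = sqrt(C1 + z^2)


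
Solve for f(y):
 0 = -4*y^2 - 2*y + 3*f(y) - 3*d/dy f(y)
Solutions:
 f(y) = C1*exp(y) + 4*y^2/3 + 10*y/3 + 10/3


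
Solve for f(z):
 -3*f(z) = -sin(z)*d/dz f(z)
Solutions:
 f(z) = C1*(cos(z) - 1)^(3/2)/(cos(z) + 1)^(3/2)


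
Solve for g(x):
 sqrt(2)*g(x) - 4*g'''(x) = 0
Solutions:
 g(x) = C3*exp(sqrt(2)*x/2) + (C1*sin(sqrt(6)*x/4) + C2*cos(sqrt(6)*x/4))*exp(-sqrt(2)*x/4)


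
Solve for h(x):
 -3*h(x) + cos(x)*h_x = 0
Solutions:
 h(x) = C1*(sin(x) + 1)^(3/2)/(sin(x) - 1)^(3/2)


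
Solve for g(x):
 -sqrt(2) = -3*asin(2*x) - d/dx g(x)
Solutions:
 g(x) = C1 - 3*x*asin(2*x) + sqrt(2)*x - 3*sqrt(1 - 4*x^2)/2


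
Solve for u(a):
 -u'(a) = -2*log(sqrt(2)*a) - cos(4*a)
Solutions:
 u(a) = C1 + 2*a*log(a) - 2*a + a*log(2) + sin(4*a)/4


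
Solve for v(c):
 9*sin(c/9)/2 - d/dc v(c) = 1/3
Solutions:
 v(c) = C1 - c/3 - 81*cos(c/9)/2


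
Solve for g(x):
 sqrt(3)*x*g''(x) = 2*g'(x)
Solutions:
 g(x) = C1 + C2*x^(1 + 2*sqrt(3)/3)


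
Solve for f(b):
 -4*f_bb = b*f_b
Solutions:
 f(b) = C1 + C2*erf(sqrt(2)*b/4)


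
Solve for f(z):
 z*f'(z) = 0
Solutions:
 f(z) = C1


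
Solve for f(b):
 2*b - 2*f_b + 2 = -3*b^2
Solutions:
 f(b) = C1 + b^3/2 + b^2/2 + b


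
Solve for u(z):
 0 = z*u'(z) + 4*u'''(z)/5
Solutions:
 u(z) = C1 + Integral(C2*airyai(-10^(1/3)*z/2) + C3*airybi(-10^(1/3)*z/2), z)


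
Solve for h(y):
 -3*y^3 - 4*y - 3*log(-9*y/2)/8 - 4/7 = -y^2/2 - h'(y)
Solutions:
 h(y) = C1 + 3*y^4/4 - y^3/6 + 2*y^2 + 3*y*log(-y)/8 + y*(-21*log(2) + 11 + 42*log(3))/56


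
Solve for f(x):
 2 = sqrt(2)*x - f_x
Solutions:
 f(x) = C1 + sqrt(2)*x^2/2 - 2*x


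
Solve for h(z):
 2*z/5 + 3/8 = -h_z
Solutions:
 h(z) = C1 - z^2/5 - 3*z/8


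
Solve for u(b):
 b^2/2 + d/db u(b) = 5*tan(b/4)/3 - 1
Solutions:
 u(b) = C1 - b^3/6 - b - 20*log(cos(b/4))/3


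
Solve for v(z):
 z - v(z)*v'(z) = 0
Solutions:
 v(z) = -sqrt(C1 + z^2)
 v(z) = sqrt(C1 + z^2)


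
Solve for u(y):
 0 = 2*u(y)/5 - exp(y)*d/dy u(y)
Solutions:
 u(y) = C1*exp(-2*exp(-y)/5)


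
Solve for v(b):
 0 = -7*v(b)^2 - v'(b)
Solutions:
 v(b) = 1/(C1 + 7*b)


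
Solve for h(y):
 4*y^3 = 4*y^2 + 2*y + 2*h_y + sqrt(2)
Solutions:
 h(y) = C1 + y^4/2 - 2*y^3/3 - y^2/2 - sqrt(2)*y/2


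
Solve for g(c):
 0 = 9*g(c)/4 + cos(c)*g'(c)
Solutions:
 g(c) = C1*(sin(c) - 1)^(9/8)/(sin(c) + 1)^(9/8)


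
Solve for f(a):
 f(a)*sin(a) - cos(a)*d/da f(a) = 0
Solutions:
 f(a) = C1/cos(a)


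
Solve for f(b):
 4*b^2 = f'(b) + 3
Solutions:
 f(b) = C1 + 4*b^3/3 - 3*b


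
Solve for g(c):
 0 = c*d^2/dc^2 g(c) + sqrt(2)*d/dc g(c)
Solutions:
 g(c) = C1 + C2*c^(1 - sqrt(2))


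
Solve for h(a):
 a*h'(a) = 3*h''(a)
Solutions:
 h(a) = C1 + C2*erfi(sqrt(6)*a/6)


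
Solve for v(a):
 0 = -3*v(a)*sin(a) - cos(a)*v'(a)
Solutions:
 v(a) = C1*cos(a)^3


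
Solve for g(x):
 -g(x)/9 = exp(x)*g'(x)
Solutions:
 g(x) = C1*exp(exp(-x)/9)


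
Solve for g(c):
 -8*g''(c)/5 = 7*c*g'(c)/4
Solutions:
 g(c) = C1 + C2*erf(sqrt(35)*c/8)


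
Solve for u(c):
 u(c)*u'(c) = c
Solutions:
 u(c) = -sqrt(C1 + c^2)
 u(c) = sqrt(C1 + c^2)


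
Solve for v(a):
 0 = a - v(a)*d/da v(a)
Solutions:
 v(a) = -sqrt(C1 + a^2)
 v(a) = sqrt(C1 + a^2)


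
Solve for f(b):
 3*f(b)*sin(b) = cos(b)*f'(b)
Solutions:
 f(b) = C1/cos(b)^3


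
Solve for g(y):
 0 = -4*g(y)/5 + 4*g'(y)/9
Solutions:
 g(y) = C1*exp(9*y/5)


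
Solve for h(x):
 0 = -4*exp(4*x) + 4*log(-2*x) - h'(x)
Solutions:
 h(x) = C1 + 4*x*log(-x) + 4*x*(-1 + log(2)) - exp(4*x)


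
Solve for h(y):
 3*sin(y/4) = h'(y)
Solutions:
 h(y) = C1 - 12*cos(y/4)


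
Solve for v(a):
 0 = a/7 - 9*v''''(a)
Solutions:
 v(a) = C1 + C2*a + C3*a^2 + C4*a^3 + a^5/7560


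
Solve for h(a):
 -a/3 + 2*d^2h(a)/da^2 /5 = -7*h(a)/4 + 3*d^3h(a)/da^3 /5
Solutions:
 h(a) = C1*exp(a*(-(9*sqrt(906465) + 8569)^(1/3) - 16/(9*sqrt(906465) + 8569)^(1/3) + 8)/36)*sin(sqrt(3)*a*(-(9*sqrt(906465) + 8569)^(1/3) + 16/(9*sqrt(906465) + 8569)^(1/3))/36) + C2*exp(a*(-(9*sqrt(906465) + 8569)^(1/3) - 16/(9*sqrt(906465) + 8569)^(1/3) + 8)/36)*cos(sqrt(3)*a*(-(9*sqrt(906465) + 8569)^(1/3) + 16/(9*sqrt(906465) + 8569)^(1/3))/36) + C3*exp(a*(16/(9*sqrt(906465) + 8569)^(1/3) + 4 + (9*sqrt(906465) + 8569)^(1/3))/18) + 4*a/21


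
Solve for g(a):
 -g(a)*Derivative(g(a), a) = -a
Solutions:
 g(a) = -sqrt(C1 + a^2)
 g(a) = sqrt(C1 + a^2)


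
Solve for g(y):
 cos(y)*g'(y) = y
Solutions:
 g(y) = C1 + Integral(y/cos(y), y)


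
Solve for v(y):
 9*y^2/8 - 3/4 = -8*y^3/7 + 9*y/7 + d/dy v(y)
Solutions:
 v(y) = C1 + 2*y^4/7 + 3*y^3/8 - 9*y^2/14 - 3*y/4


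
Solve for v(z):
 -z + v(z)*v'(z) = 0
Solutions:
 v(z) = -sqrt(C1 + z^2)
 v(z) = sqrt(C1 + z^2)


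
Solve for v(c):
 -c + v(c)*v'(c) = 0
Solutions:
 v(c) = -sqrt(C1 + c^2)
 v(c) = sqrt(C1 + c^2)


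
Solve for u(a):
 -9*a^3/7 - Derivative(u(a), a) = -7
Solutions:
 u(a) = C1 - 9*a^4/28 + 7*a


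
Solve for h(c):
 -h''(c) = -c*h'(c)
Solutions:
 h(c) = C1 + C2*erfi(sqrt(2)*c/2)


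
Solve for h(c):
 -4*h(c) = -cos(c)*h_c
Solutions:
 h(c) = C1*(sin(c)^2 + 2*sin(c) + 1)/(sin(c)^2 - 2*sin(c) + 1)


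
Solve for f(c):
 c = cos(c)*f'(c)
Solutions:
 f(c) = C1 + Integral(c/cos(c), c)


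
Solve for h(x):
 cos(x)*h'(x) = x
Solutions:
 h(x) = C1 + Integral(x/cos(x), x)


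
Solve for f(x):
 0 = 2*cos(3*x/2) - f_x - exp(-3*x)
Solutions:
 f(x) = C1 + 4*sin(3*x/2)/3 + exp(-3*x)/3


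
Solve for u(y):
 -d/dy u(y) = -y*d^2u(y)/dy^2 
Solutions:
 u(y) = C1 + C2*y^2


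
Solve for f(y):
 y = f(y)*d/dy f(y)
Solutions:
 f(y) = -sqrt(C1 + y^2)
 f(y) = sqrt(C1 + y^2)


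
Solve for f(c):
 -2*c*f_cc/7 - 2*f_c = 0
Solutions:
 f(c) = C1 + C2/c^6


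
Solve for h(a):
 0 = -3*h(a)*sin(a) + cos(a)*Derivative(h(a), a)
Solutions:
 h(a) = C1/cos(a)^3


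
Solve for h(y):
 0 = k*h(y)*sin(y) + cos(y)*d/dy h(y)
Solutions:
 h(y) = C1*exp(k*log(cos(y)))


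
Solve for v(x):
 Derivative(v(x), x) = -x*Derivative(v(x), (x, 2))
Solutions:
 v(x) = C1 + C2*log(x)


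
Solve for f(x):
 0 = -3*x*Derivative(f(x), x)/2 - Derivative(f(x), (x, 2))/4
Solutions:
 f(x) = C1 + C2*erf(sqrt(3)*x)


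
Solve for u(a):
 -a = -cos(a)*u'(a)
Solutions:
 u(a) = C1 + Integral(a/cos(a), a)


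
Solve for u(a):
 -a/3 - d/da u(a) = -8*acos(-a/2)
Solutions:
 u(a) = C1 - a^2/6 + 8*a*acos(-a/2) + 8*sqrt(4 - a^2)


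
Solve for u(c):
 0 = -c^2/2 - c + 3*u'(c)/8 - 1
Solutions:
 u(c) = C1 + 4*c^3/9 + 4*c^2/3 + 8*c/3


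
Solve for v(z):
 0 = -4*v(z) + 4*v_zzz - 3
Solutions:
 v(z) = C3*exp(z) + (C1*sin(sqrt(3)*z/2) + C2*cos(sqrt(3)*z/2))*exp(-z/2) - 3/4


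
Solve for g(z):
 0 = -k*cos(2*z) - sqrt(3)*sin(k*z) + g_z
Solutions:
 g(z) = C1 + k*sin(2*z)/2 - sqrt(3)*cos(k*z)/k


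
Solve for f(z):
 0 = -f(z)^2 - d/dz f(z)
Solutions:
 f(z) = 1/(C1 + z)


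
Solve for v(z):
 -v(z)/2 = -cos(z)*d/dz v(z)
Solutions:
 v(z) = C1*(sin(z) + 1)^(1/4)/(sin(z) - 1)^(1/4)


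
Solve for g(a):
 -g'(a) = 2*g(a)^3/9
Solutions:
 g(a) = -3*sqrt(2)*sqrt(-1/(C1 - 2*a))/2
 g(a) = 3*sqrt(2)*sqrt(-1/(C1 - 2*a))/2


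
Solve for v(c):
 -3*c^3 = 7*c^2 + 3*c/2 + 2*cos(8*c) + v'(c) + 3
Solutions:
 v(c) = C1 - 3*c^4/4 - 7*c^3/3 - 3*c^2/4 - 3*c - sin(8*c)/4


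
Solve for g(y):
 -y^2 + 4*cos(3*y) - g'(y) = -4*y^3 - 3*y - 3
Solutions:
 g(y) = C1 + y^4 - y^3/3 + 3*y^2/2 + 3*y + 4*sin(3*y)/3


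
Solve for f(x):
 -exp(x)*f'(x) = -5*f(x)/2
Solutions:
 f(x) = C1*exp(-5*exp(-x)/2)


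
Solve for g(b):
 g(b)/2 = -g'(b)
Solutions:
 g(b) = C1*exp(-b/2)


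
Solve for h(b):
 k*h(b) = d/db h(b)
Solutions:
 h(b) = C1*exp(b*k)


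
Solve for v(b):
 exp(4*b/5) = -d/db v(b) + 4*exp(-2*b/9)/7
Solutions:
 v(b) = C1 - 5*exp(4*b/5)/4 - 18*exp(-2*b/9)/7


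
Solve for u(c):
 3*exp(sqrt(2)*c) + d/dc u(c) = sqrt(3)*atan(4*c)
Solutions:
 u(c) = C1 + sqrt(3)*(c*atan(4*c) - log(16*c^2 + 1)/8) - 3*sqrt(2)*exp(sqrt(2)*c)/2


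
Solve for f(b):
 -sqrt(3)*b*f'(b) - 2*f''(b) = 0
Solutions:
 f(b) = C1 + C2*erf(3^(1/4)*b/2)


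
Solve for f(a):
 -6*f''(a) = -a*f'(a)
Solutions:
 f(a) = C1 + C2*erfi(sqrt(3)*a/6)


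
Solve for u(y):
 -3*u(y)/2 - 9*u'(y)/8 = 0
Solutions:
 u(y) = C1*exp(-4*y/3)


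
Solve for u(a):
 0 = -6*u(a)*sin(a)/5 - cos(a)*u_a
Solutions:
 u(a) = C1*cos(a)^(6/5)


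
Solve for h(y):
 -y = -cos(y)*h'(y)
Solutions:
 h(y) = C1 + Integral(y/cos(y), y)


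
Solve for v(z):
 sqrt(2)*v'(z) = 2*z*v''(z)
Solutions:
 v(z) = C1 + C2*z^(sqrt(2)/2 + 1)


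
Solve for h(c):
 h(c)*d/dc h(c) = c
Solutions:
 h(c) = -sqrt(C1 + c^2)
 h(c) = sqrt(C1 + c^2)


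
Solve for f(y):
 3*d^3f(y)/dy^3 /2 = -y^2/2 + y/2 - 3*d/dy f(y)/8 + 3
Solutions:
 f(y) = C1 + C2*sin(y/2) + C3*cos(y/2) - 4*y^3/9 + 2*y^2/3 + 56*y/3


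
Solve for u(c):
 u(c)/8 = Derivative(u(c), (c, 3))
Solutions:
 u(c) = C3*exp(c/2) + (C1*sin(sqrt(3)*c/4) + C2*cos(sqrt(3)*c/4))*exp(-c/4)


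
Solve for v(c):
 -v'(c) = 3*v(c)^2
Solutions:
 v(c) = 1/(C1 + 3*c)


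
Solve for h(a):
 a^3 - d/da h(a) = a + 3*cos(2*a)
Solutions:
 h(a) = C1 + a^4/4 - a^2/2 - 3*sin(2*a)/2


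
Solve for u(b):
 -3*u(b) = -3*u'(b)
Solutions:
 u(b) = C1*exp(b)


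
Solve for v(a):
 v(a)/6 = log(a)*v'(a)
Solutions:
 v(a) = C1*exp(li(a)/6)


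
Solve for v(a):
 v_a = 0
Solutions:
 v(a) = C1


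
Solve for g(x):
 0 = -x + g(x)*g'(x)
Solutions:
 g(x) = -sqrt(C1 + x^2)
 g(x) = sqrt(C1 + x^2)


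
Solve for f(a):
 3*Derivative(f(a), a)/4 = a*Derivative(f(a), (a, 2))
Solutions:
 f(a) = C1 + C2*a^(7/4)


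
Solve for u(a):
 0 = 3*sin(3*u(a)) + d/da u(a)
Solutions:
 u(a) = -acos((-C1 - exp(18*a))/(C1 - exp(18*a)))/3 + 2*pi/3
 u(a) = acos((-C1 - exp(18*a))/(C1 - exp(18*a)))/3


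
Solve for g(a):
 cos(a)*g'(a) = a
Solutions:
 g(a) = C1 + Integral(a/cos(a), a)


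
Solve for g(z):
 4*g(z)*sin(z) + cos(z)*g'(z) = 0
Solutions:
 g(z) = C1*cos(z)^4


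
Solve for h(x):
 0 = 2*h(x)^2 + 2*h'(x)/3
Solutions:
 h(x) = 1/(C1 + 3*x)


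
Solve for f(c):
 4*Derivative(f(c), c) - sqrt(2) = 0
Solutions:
 f(c) = C1 + sqrt(2)*c/4


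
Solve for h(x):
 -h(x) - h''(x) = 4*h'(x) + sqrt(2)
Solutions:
 h(x) = C1*exp(x*(-2 + sqrt(3))) + C2*exp(-x*(sqrt(3) + 2)) - sqrt(2)


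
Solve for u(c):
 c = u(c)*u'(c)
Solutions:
 u(c) = -sqrt(C1 + c^2)
 u(c) = sqrt(C1 + c^2)


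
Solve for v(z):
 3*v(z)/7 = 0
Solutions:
 v(z) = 0


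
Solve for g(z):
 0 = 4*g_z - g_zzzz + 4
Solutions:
 g(z) = C1 + C4*exp(2^(2/3)*z) - z + (C2*sin(2^(2/3)*sqrt(3)*z/2) + C3*cos(2^(2/3)*sqrt(3)*z/2))*exp(-2^(2/3)*z/2)


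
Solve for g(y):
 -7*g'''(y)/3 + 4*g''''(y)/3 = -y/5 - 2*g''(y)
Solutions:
 g(y) = C1 + C2*y - y^3/60 - 7*y^2/120 + (C3*sin(sqrt(47)*y/8) + C4*cos(sqrt(47)*y/8))*exp(7*y/8)


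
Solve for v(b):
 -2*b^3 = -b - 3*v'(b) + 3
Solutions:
 v(b) = C1 + b^4/6 - b^2/6 + b


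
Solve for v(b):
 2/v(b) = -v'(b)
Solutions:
 v(b) = -sqrt(C1 - 4*b)
 v(b) = sqrt(C1 - 4*b)


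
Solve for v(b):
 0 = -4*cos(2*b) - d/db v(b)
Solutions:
 v(b) = C1 - 2*sin(2*b)


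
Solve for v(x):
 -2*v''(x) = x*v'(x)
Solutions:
 v(x) = C1 + C2*erf(x/2)


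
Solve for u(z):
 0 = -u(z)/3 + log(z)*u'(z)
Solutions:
 u(z) = C1*exp(li(z)/3)


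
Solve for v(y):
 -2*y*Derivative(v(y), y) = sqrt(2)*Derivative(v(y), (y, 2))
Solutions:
 v(y) = C1 + C2*erf(2^(3/4)*y/2)


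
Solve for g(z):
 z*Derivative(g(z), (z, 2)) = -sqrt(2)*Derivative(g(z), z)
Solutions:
 g(z) = C1 + C2*z^(1 - sqrt(2))


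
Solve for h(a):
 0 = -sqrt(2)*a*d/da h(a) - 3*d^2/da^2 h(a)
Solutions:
 h(a) = C1 + C2*erf(2^(3/4)*sqrt(3)*a/6)


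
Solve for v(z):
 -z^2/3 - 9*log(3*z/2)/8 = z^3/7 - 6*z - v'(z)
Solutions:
 v(z) = C1 + z^4/28 + z^3/9 - 3*z^2 + 9*z*log(z)/8 - 9*z/8 - 9*z*log(2)/8 + 9*z*log(3)/8


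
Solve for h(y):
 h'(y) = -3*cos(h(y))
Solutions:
 h(y) = pi - asin((C1 + exp(6*y))/(C1 - exp(6*y)))
 h(y) = asin((C1 + exp(6*y))/(C1 - exp(6*y)))


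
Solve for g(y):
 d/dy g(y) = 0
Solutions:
 g(y) = C1


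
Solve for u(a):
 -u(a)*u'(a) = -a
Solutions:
 u(a) = -sqrt(C1 + a^2)
 u(a) = sqrt(C1 + a^2)


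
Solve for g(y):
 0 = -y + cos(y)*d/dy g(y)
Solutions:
 g(y) = C1 + Integral(y/cos(y), y)


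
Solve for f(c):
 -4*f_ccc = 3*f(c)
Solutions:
 f(c) = C3*exp(-6^(1/3)*c/2) + (C1*sin(2^(1/3)*3^(5/6)*c/4) + C2*cos(2^(1/3)*3^(5/6)*c/4))*exp(6^(1/3)*c/4)


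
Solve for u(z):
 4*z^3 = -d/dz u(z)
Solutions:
 u(z) = C1 - z^4


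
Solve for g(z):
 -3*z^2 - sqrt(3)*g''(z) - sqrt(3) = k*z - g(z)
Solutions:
 g(z) = C1*exp(-3^(3/4)*z/3) + C2*exp(3^(3/4)*z/3) + k*z + 3*z^2 + 7*sqrt(3)


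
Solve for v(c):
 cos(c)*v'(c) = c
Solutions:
 v(c) = C1 + Integral(c/cos(c), c)


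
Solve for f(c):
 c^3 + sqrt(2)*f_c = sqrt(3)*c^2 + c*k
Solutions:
 f(c) = C1 - sqrt(2)*c^4/8 + sqrt(6)*c^3/6 + sqrt(2)*c^2*k/4


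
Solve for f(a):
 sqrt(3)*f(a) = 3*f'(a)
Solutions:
 f(a) = C1*exp(sqrt(3)*a/3)


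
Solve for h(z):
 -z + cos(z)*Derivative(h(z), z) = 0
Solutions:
 h(z) = C1 + Integral(z/cos(z), z)


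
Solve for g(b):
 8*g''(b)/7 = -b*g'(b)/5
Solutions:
 g(b) = C1 + C2*erf(sqrt(35)*b/20)


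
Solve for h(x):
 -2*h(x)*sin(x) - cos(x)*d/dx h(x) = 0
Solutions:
 h(x) = C1*cos(x)^2


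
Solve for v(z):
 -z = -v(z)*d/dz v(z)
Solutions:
 v(z) = -sqrt(C1 + z^2)
 v(z) = sqrt(C1 + z^2)


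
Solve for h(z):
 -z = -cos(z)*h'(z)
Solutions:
 h(z) = C1 + Integral(z/cos(z), z)


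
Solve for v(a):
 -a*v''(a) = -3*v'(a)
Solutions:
 v(a) = C1 + C2*a^4


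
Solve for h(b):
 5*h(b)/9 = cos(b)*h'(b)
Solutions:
 h(b) = C1*(sin(b) + 1)^(5/18)/(sin(b) - 1)^(5/18)


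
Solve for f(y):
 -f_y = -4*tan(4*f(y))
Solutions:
 f(y) = -asin(C1*exp(16*y))/4 + pi/4
 f(y) = asin(C1*exp(16*y))/4


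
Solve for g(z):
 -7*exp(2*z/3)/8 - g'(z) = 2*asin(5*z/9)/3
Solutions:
 g(z) = C1 - 2*z*asin(5*z/9)/3 - 2*sqrt(81 - 25*z^2)/15 - 21*exp(2*z/3)/16


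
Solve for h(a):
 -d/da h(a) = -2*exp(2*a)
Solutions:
 h(a) = C1 + exp(2*a)


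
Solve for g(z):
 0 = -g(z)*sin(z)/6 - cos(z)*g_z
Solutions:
 g(z) = C1*cos(z)^(1/6)


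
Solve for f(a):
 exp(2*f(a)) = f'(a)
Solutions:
 f(a) = log(-sqrt(-1/(C1 + a))) - log(2)/2
 f(a) = log(-1/(C1 + a))/2 - log(2)/2


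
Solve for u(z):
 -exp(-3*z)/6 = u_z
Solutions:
 u(z) = C1 + exp(-3*z)/18


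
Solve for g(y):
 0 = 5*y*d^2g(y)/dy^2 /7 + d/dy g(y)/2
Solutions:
 g(y) = C1 + C2*y^(3/10)


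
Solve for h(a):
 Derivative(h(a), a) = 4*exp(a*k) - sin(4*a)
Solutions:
 h(a) = C1 + cos(4*a)/4 + 4*exp(a*k)/k


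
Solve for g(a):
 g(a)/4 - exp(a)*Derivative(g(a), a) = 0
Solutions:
 g(a) = C1*exp(-exp(-a)/4)


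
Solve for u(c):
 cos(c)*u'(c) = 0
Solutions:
 u(c) = C1


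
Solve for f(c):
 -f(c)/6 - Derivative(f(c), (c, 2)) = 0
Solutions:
 f(c) = C1*sin(sqrt(6)*c/6) + C2*cos(sqrt(6)*c/6)


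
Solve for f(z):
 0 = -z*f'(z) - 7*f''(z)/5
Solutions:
 f(z) = C1 + C2*erf(sqrt(70)*z/14)


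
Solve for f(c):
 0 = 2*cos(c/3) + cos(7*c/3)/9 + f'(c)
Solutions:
 f(c) = C1 - 6*sin(c/3) - sin(7*c/3)/21


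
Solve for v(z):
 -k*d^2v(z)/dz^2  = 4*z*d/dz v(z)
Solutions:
 v(z) = C1 + C2*sqrt(k)*erf(sqrt(2)*z*sqrt(1/k))


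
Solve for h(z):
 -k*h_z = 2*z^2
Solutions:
 h(z) = C1 - 2*z^3/(3*k)


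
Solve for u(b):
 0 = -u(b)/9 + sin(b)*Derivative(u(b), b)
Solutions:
 u(b) = C1*(cos(b) - 1)^(1/18)/(cos(b) + 1)^(1/18)


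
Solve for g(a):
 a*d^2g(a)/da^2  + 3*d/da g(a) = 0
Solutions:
 g(a) = C1 + C2/a^2


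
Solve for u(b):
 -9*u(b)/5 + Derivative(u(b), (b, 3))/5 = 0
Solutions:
 u(b) = C3*exp(3^(2/3)*b) + (C1*sin(3*3^(1/6)*b/2) + C2*cos(3*3^(1/6)*b/2))*exp(-3^(2/3)*b/2)


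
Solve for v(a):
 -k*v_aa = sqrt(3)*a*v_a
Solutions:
 v(a) = C1 + C2*sqrt(k)*erf(sqrt(2)*3^(1/4)*a*sqrt(1/k)/2)


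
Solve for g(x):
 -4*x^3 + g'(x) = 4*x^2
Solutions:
 g(x) = C1 + x^4 + 4*x^3/3


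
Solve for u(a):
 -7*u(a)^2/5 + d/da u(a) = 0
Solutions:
 u(a) = -5/(C1 + 7*a)


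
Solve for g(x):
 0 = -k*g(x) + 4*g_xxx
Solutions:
 g(x) = C1*exp(2^(1/3)*k^(1/3)*x/2) + C2*exp(2^(1/3)*k^(1/3)*x*(-1 + sqrt(3)*I)/4) + C3*exp(-2^(1/3)*k^(1/3)*x*(1 + sqrt(3)*I)/4)


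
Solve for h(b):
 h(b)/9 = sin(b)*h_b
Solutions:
 h(b) = C1*(cos(b) - 1)^(1/18)/(cos(b) + 1)^(1/18)


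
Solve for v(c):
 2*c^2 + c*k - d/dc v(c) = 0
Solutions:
 v(c) = C1 + 2*c^3/3 + c^2*k/2


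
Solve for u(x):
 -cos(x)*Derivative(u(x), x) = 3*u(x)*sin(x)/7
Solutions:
 u(x) = C1*cos(x)^(3/7)


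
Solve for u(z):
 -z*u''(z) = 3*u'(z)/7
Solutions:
 u(z) = C1 + C2*z^(4/7)


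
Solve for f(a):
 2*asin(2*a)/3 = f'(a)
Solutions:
 f(a) = C1 + 2*a*asin(2*a)/3 + sqrt(1 - 4*a^2)/3


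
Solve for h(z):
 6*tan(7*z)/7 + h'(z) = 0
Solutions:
 h(z) = C1 + 6*log(cos(7*z))/49


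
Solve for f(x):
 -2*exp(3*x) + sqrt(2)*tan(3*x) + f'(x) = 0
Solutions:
 f(x) = C1 + 2*exp(3*x)/3 + sqrt(2)*log(cos(3*x))/3


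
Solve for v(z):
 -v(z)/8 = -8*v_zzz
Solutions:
 v(z) = C3*exp(z/4) + (C1*sin(sqrt(3)*z/8) + C2*cos(sqrt(3)*z/8))*exp(-z/8)


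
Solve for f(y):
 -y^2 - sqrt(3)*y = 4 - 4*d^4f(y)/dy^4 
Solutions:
 f(y) = C1 + C2*y + C3*y^2 + C4*y^3 + y^6/1440 + sqrt(3)*y^5/480 + y^4/24


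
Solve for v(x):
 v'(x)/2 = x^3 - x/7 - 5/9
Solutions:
 v(x) = C1 + x^4/2 - x^2/7 - 10*x/9


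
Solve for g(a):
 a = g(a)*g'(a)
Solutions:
 g(a) = -sqrt(C1 + a^2)
 g(a) = sqrt(C1 + a^2)


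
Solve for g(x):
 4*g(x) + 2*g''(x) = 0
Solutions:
 g(x) = C1*sin(sqrt(2)*x) + C2*cos(sqrt(2)*x)


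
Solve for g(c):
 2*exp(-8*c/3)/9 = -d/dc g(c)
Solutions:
 g(c) = C1 + exp(-8*c/3)/12


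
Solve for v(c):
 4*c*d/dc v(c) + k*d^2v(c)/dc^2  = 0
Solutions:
 v(c) = C1 + C2*sqrt(k)*erf(sqrt(2)*c*sqrt(1/k))


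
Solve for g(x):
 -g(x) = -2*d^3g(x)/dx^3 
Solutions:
 g(x) = C3*exp(2^(2/3)*x/2) + (C1*sin(2^(2/3)*sqrt(3)*x/4) + C2*cos(2^(2/3)*sqrt(3)*x/4))*exp(-2^(2/3)*x/4)


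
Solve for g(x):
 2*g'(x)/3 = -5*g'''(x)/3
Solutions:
 g(x) = C1 + C2*sin(sqrt(10)*x/5) + C3*cos(sqrt(10)*x/5)


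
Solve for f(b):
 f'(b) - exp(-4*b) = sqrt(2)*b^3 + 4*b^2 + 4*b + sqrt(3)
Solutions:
 f(b) = C1 + sqrt(2)*b^4/4 + 4*b^3/3 + 2*b^2 + sqrt(3)*b - exp(-4*b)/4


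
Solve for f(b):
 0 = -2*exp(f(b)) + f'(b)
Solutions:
 f(b) = log(-1/(C1 + 2*b))


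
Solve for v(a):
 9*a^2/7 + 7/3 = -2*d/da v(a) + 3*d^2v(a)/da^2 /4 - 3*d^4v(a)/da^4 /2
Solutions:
 v(a) = C1 + C2*exp(3^(1/3)*a*(3^(1/3)/(sqrt(570)/4 + 6)^(1/3) + 2*(sqrt(570)/4 + 6)^(1/3))/12)*sin(sqrt(3)*a*(-2*(3*sqrt(570)/4 + 18)^(1/3) + 3/(3*sqrt(570)/4 + 18)^(1/3))/12) + C3*exp(3^(1/3)*a*(3^(1/3)/(sqrt(570)/4 + 6)^(1/3) + 2*(sqrt(570)/4 + 6)^(1/3))/12)*cos(sqrt(3)*a*(-2*(3*sqrt(570)/4 + 18)^(1/3) + 3/(3*sqrt(570)/4 + 18)^(1/3))/12) + C4*exp(-3^(1/3)*a*(3^(1/3)/(sqrt(570)/4 + 6)^(1/3) + 2*(sqrt(570)/4 + 6)^(1/3))/6) - 3*a^3/14 - 27*a^2/112 - 1811*a/1344


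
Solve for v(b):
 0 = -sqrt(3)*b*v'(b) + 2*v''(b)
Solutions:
 v(b) = C1 + C2*erfi(3^(1/4)*b/2)


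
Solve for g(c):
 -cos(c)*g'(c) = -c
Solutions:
 g(c) = C1 + Integral(c/cos(c), c)


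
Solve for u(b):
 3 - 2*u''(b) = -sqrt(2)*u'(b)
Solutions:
 u(b) = C1 + C2*exp(sqrt(2)*b/2) - 3*sqrt(2)*b/2


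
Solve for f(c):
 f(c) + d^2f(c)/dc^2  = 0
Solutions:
 f(c) = C1*sin(c) + C2*cos(c)


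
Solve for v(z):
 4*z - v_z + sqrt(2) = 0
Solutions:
 v(z) = C1 + 2*z^2 + sqrt(2)*z


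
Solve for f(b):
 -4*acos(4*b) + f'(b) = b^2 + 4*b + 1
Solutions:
 f(b) = C1 + b^3/3 + 2*b^2 + 4*b*acos(4*b) + b - sqrt(1 - 16*b^2)


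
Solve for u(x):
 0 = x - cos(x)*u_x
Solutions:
 u(x) = C1 + Integral(x/cos(x), x)


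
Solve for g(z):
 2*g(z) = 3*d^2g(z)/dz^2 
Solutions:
 g(z) = C1*exp(-sqrt(6)*z/3) + C2*exp(sqrt(6)*z/3)


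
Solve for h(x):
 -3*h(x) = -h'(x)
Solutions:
 h(x) = C1*exp(3*x)


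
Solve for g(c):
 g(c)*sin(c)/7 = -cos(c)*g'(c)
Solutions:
 g(c) = C1*cos(c)^(1/7)


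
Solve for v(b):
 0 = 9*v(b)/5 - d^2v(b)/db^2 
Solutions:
 v(b) = C1*exp(-3*sqrt(5)*b/5) + C2*exp(3*sqrt(5)*b/5)


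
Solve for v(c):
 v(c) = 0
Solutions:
 v(c) = 0


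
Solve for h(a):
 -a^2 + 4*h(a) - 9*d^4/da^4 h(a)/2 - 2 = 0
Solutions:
 h(a) = C1*exp(-2^(3/4)*sqrt(3)*a/3) + C2*exp(2^(3/4)*sqrt(3)*a/3) + C3*sin(2^(3/4)*sqrt(3)*a/3) + C4*cos(2^(3/4)*sqrt(3)*a/3) + a^2/4 + 1/2


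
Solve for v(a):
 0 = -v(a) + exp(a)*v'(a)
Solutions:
 v(a) = C1*exp(-exp(-a))


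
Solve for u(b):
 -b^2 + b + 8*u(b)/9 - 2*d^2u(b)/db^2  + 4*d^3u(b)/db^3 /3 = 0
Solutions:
 u(b) = C1*exp(b*(3^(2/3) + 3*3^(1/3) + 6)/12)*sin(3^(1/6)*b*(1 - 3^(2/3))/4) + C2*exp(b*(3^(2/3) + 3*3^(1/3) + 6)/12)*cos(3^(1/6)*b*(1 - 3^(2/3))/4) + C3*exp(b*(-3*3^(1/3) - 3^(2/3) + 3)/6) + 9*b^2/8 - 9*b/8 + 81/16


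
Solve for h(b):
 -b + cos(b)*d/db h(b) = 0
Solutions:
 h(b) = C1 + Integral(b/cos(b), b)


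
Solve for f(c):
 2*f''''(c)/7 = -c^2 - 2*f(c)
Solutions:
 f(c) = -c^2/2 + (C1*sin(sqrt(2)*7^(1/4)*c/2) + C2*cos(sqrt(2)*7^(1/4)*c/2))*exp(-sqrt(2)*7^(1/4)*c/2) + (C3*sin(sqrt(2)*7^(1/4)*c/2) + C4*cos(sqrt(2)*7^(1/4)*c/2))*exp(sqrt(2)*7^(1/4)*c/2)


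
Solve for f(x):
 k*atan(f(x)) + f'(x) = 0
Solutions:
 Integral(1/atan(_y), (_y, f(x))) = C1 - k*x


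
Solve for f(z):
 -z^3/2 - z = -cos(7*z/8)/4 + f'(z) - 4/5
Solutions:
 f(z) = C1 - z^4/8 - z^2/2 + 4*z/5 + 2*sin(7*z/8)/7


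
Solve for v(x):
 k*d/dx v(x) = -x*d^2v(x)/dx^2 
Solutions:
 v(x) = C1 + x^(1 - re(k))*(C2*sin(log(x)*Abs(im(k))) + C3*cos(log(x)*im(k)))


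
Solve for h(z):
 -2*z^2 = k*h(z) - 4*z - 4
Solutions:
 h(z) = 2*(-z^2 + 2*z + 2)/k


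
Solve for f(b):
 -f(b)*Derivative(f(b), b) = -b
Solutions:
 f(b) = -sqrt(C1 + b^2)
 f(b) = sqrt(C1 + b^2)


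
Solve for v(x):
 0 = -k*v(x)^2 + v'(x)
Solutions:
 v(x) = -1/(C1 + k*x)


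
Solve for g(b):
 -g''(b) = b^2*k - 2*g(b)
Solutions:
 g(b) = C1*exp(-sqrt(2)*b) + C2*exp(sqrt(2)*b) + b^2*k/2 + k/2


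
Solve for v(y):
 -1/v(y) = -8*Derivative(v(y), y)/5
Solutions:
 v(y) = -sqrt(C1 + 5*y)/2
 v(y) = sqrt(C1 + 5*y)/2


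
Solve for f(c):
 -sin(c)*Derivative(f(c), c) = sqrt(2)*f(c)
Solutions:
 f(c) = C1*(cos(c) + 1)^(sqrt(2)/2)/(cos(c) - 1)^(sqrt(2)/2)


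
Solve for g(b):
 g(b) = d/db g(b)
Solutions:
 g(b) = C1*exp(b)


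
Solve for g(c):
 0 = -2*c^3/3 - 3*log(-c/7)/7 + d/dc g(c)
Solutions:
 g(c) = C1 + c^4/6 + 3*c*log(-c)/7 + 3*c*(-log(7) - 1)/7


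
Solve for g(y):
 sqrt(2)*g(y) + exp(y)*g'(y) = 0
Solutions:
 g(y) = C1*exp(sqrt(2)*exp(-y))


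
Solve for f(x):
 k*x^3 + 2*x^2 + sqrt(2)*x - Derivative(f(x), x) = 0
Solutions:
 f(x) = C1 + k*x^4/4 + 2*x^3/3 + sqrt(2)*x^2/2


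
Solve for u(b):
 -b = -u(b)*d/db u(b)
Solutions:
 u(b) = -sqrt(C1 + b^2)
 u(b) = sqrt(C1 + b^2)


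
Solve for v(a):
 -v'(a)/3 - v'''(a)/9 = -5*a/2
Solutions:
 v(a) = C1 + C2*sin(sqrt(3)*a) + C3*cos(sqrt(3)*a) + 15*a^2/4


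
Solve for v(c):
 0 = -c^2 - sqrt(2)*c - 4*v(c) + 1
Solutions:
 v(c) = -c^2/4 - sqrt(2)*c/4 + 1/4


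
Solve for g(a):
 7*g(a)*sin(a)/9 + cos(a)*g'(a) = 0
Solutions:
 g(a) = C1*cos(a)^(7/9)


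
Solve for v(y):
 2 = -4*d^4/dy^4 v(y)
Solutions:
 v(y) = C1 + C2*y + C3*y^2 + C4*y^3 - y^4/48


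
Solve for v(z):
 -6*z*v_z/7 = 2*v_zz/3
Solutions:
 v(z) = C1 + C2*erf(3*sqrt(14)*z/14)


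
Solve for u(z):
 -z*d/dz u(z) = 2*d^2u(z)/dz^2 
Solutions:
 u(z) = C1 + C2*erf(z/2)


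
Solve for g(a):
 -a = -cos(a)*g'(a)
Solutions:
 g(a) = C1 + Integral(a/cos(a), a)


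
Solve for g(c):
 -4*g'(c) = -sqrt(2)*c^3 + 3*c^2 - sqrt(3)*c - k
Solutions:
 g(c) = C1 + sqrt(2)*c^4/16 - c^3/4 + sqrt(3)*c^2/8 + c*k/4


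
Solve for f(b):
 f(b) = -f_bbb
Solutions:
 f(b) = C3*exp(-b) + (C1*sin(sqrt(3)*b/2) + C2*cos(sqrt(3)*b/2))*exp(b/2)


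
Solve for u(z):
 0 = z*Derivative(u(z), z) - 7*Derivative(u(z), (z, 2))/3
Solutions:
 u(z) = C1 + C2*erfi(sqrt(42)*z/14)


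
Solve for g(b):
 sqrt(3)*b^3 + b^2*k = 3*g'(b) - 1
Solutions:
 g(b) = C1 + sqrt(3)*b^4/12 + b^3*k/9 + b/3


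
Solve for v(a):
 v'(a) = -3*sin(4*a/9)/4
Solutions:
 v(a) = C1 + 27*cos(4*a/9)/16


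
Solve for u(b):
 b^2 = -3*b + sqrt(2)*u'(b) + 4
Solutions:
 u(b) = C1 + sqrt(2)*b^3/6 + 3*sqrt(2)*b^2/4 - 2*sqrt(2)*b


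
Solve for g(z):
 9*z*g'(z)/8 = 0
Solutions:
 g(z) = C1


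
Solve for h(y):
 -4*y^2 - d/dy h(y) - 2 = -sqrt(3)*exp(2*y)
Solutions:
 h(y) = C1 - 4*y^3/3 - 2*y + sqrt(3)*exp(2*y)/2


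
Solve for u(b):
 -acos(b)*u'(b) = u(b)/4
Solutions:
 u(b) = C1*exp(-Integral(1/acos(b), b)/4)


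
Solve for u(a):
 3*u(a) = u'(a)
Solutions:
 u(a) = C1*exp(3*a)


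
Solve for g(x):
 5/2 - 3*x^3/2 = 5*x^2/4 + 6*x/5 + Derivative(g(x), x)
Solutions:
 g(x) = C1 - 3*x^4/8 - 5*x^3/12 - 3*x^2/5 + 5*x/2


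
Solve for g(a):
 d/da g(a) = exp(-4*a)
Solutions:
 g(a) = C1 - exp(-4*a)/4


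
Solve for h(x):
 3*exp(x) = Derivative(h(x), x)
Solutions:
 h(x) = C1 + 3*exp(x)


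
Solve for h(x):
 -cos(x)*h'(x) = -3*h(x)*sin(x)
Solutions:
 h(x) = C1/cos(x)^3


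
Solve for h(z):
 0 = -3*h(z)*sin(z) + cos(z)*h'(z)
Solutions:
 h(z) = C1/cos(z)^3


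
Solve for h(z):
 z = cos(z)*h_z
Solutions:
 h(z) = C1 + Integral(z/cos(z), z)


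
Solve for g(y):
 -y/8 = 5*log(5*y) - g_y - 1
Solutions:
 g(y) = C1 + y^2/16 + 5*y*log(y) - 6*y + y*log(3125)


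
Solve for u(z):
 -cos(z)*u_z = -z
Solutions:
 u(z) = C1 + Integral(z/cos(z), z)


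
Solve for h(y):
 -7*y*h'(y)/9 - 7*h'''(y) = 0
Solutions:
 h(y) = C1 + Integral(C2*airyai(-3^(1/3)*y/3) + C3*airybi(-3^(1/3)*y/3), y)


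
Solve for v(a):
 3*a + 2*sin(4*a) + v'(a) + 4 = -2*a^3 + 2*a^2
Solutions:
 v(a) = C1 - a^4/2 + 2*a^3/3 - 3*a^2/2 - 4*a + cos(4*a)/2


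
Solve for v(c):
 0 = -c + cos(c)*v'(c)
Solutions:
 v(c) = C1 + Integral(c/cos(c), c)


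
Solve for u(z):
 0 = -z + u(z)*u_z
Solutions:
 u(z) = -sqrt(C1 + z^2)
 u(z) = sqrt(C1 + z^2)


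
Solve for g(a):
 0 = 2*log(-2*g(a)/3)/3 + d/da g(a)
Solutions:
 3*Integral(1/(log(-_y) - log(3) + log(2)), (_y, g(a)))/2 = C1 - a


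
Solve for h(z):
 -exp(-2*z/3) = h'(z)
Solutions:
 h(z) = C1 + 3*exp(-2*z/3)/2


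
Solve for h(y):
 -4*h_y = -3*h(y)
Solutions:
 h(y) = C1*exp(3*y/4)


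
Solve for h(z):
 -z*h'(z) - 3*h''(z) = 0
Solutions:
 h(z) = C1 + C2*erf(sqrt(6)*z/6)


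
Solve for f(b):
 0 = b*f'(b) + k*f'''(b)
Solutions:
 f(b) = C1 + Integral(C2*airyai(b*(-1/k)^(1/3)) + C3*airybi(b*(-1/k)^(1/3)), b)


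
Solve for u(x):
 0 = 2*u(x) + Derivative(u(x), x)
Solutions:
 u(x) = C1*exp(-2*x)


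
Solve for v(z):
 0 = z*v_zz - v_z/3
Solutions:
 v(z) = C1 + C2*z^(4/3)


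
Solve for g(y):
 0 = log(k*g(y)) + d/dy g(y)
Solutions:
 li(k*g(y))/k = C1 - y


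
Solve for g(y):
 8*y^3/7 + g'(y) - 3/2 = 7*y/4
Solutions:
 g(y) = C1 - 2*y^4/7 + 7*y^2/8 + 3*y/2


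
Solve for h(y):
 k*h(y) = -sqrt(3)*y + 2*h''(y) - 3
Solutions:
 h(y) = C1*exp(-sqrt(2)*sqrt(k)*y/2) + C2*exp(sqrt(2)*sqrt(k)*y/2) - sqrt(3)*y/k - 3/k
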